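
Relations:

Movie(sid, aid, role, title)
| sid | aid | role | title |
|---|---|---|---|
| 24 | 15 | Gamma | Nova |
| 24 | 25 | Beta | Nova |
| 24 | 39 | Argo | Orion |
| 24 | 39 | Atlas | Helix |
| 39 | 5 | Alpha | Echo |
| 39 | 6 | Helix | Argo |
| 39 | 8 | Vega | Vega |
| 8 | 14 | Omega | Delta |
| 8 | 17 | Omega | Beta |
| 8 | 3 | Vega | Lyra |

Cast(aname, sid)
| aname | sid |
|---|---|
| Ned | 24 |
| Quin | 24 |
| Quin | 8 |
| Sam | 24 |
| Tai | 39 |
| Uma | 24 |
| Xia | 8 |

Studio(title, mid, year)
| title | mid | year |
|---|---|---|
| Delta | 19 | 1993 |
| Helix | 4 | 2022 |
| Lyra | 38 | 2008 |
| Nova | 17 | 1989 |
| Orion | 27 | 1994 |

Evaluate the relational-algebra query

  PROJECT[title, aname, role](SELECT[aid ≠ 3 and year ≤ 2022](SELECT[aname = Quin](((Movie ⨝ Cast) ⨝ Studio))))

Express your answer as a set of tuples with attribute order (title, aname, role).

{(Delta, Quin, Omega), (Helix, Quin, Atlas), (Nova, Quin, Beta), (Nova, Quin, Gamma), (Orion, Quin, Argo)}

Movie ⋈ Cast (natural join on sid): {(24, 15, Gamma, Nova, Ned), (24, 15, Gamma, Nova, Quin), (24, 15, Gamma, Nova, Sam), (24, 15, Gamma, Nova, Uma), (24, 25, Beta, Nova, Ned), (24, 25, Beta, Nova, Quin), (24, 25, Beta, Nova, Sam), (24, 25, Beta, Nova, Uma), (24, 39, Argo, Orion, Ned), (24, 39, Argo, Orion, Quin), (24, 39, Argo, Orion, Sam), (24, 39, Argo, Orion, Uma), (24, 39, Atlas, Helix, Ned), (24, 39, Atlas, Helix, Quin), (24, 39, Atlas, Helix, Sam), (24, 39, Atlas, Helix, Uma), (39, 5, Alpha, Echo, Tai), (39, 6, Helix, Argo, Tai), (39, 8, Vega, Vega, Tai), (8, 14, Omega, Delta, Quin), (8, 14, Omega, Delta, Xia), (8, 17, Omega, Beta, Quin), (8, 17, Omega, Beta, Xia), (8, 3, Vega, Lyra, Quin), (8, 3, Vega, Lyra, Xia)}
(Movie ⨝ Cast) ⋈ Studio (natural join on title): {(24, 15, Gamma, Nova, Ned, 17, 1989), (24, 15, Gamma, Nova, Quin, 17, 1989), (24, 15, Gamma, Nova, Sam, 17, 1989), (24, 15, Gamma, Nova, Uma, 17, 1989), (24, 25, Beta, Nova, Ned, 17, 1989), (24, 25, Beta, Nova, Quin, 17, 1989), (24, 25, Beta, Nova, Sam, 17, 1989), (24, 25, Beta, Nova, Uma, 17, 1989), (24, 39, Argo, Orion, Ned, 27, 1994), (24, 39, Argo, Orion, Quin, 27, 1994), (24, 39, Argo, Orion, Sam, 27, 1994), (24, 39, Argo, Orion, Uma, 27, 1994), (24, 39, Atlas, Helix, Ned, 4, 2022), (24, 39, Atlas, Helix, Quin, 4, 2022), (24, 39, Atlas, Helix, Sam, 4, 2022), (24, 39, Atlas, Helix, Uma, 4, 2022), (8, 14, Omega, Delta, Quin, 19, 1993), (8, 14, Omega, Delta, Xia, 19, 1993), (8, 3, Vega, Lyra, Quin, 38, 2008), (8, 3, Vega, Lyra, Xia, 38, 2008)}
Apply σ_{aname = Quin}; surviving tuples: {(24, 15, Gamma, Nova, Quin, 17, 1989), (24, 25, Beta, Nova, Quin, 17, 1989), (24, 39, Argo, Orion, Quin, 27, 1994), (24, 39, Atlas, Helix, Quin, 4, 2022), (8, 14, Omega, Delta, Quin, 19, 1993), (8, 3, Vega, Lyra, Quin, 38, 2008)}
Apply σ_{aid ≠ 3 and year ≤ 2022}; surviving tuples: {(24, 15, Gamma, Nova, Quin, 17, 1989), (24, 25, Beta, Nova, Quin, 17, 1989), (24, 39, Argo, Orion, Quin, 27, 1994), (24, 39, Atlas, Helix, Quin, 4, 2022), (8, 14, Omega, Delta, Quin, 19, 1993)}
π_{title, aname, role} gives {(Delta, Quin, Omega), (Helix, Quin, Atlas), (Nova, Quin, Beta), (Nova, Quin, Gamma), (Orion, Quin, Argo)}.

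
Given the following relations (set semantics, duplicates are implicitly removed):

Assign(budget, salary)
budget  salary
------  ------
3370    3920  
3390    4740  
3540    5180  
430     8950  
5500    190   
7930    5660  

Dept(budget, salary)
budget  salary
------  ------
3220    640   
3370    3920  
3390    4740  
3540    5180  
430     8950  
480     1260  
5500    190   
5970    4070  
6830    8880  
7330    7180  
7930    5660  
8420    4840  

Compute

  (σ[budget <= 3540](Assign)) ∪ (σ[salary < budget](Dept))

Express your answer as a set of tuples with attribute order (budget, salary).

Filtering on budget <= 3540 leaves {(3370, 3920), (3390, 4740), (3540, 5180), (430, 8950)}.
Filtering on salary < budget leaves {(3220, 640), (5500, 190), (5970, 4070), (7330, 7180), (7930, 5660), (8420, 4840)}.
Taking the union: {(3220, 640), (3370, 3920), (3390, 4740), (3540, 5180), (430, 8950), (5500, 190), (5970, 4070), (7330, 7180), (7930, 5660), (8420, 4840)}

{(3220, 640), (3370, 3920), (3390, 4740), (3540, 5180), (430, 8950), (5500, 190), (5970, 4070), (7330, 7180), (7930, 5660), (8420, 4840)}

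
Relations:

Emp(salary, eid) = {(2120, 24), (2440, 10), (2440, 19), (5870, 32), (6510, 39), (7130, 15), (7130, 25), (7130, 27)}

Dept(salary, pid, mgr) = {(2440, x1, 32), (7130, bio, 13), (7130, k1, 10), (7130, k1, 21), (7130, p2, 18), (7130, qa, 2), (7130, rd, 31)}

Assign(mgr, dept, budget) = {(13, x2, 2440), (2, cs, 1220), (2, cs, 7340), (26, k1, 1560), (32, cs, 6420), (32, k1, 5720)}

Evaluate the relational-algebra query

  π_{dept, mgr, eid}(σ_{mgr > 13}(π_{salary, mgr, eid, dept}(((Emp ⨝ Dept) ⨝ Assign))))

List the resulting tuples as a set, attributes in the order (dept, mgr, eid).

{(cs, 32, 10), (cs, 32, 19), (k1, 32, 10), (k1, 32, 19)}

Joining Emp and Dept on salary yields {(2440, 10, x1, 32), (2440, 19, x1, 32), (7130, 15, bio, 13), (7130, 15, k1, 10), (7130, 15, k1, 21), (7130, 15, p2, 18), (7130, 15, qa, 2), (7130, 15, rd, 31), (7130, 25, bio, 13), (7130, 25, k1, 10), (7130, 25, k1, 21), (7130, 25, p2, 18), (7130, 25, qa, 2), (7130, 25, rd, 31), (7130, 27, bio, 13), (7130, 27, k1, 10), (7130, 27, k1, 21), (7130, 27, p2, 18), (7130, 27, qa, 2), (7130, 27, rd, 31)}.
Joining (Emp ⨝ Dept) and Assign on mgr yields {(2440, 10, x1, 32, cs, 6420), (2440, 10, x1, 32, k1, 5720), (2440, 19, x1, 32, cs, 6420), (2440, 19, x1, 32, k1, 5720), (7130, 15, bio, 13, x2, 2440), (7130, 15, qa, 2, cs, 1220), (7130, 15, qa, 2, cs, 7340), (7130, 25, bio, 13, x2, 2440), (7130, 25, qa, 2, cs, 1220), (7130, 25, qa, 2, cs, 7340), (7130, 27, bio, 13, x2, 2440), (7130, 27, qa, 2, cs, 1220), (7130, 27, qa, 2, cs, 7340)}.
Projecting to salary, mgr, eid, dept (3 duplicate(s) eliminated): {(2440, 32, 10, cs), (2440, 32, 10, k1), (2440, 32, 19, cs), (2440, 32, 19, k1), (7130, 13, 15, x2), (7130, 13, 25, x2), (7130, 13, 27, x2), (7130, 2, 15, cs), (7130, 2, 25, cs), (7130, 2, 27, cs)}
Filtering on mgr > 13 leaves {(2440, 32, 10, cs), (2440, 32, 10, k1), (2440, 32, 19, cs), (2440, 32, 19, k1)}.
Projecting to dept, mgr, eid: {(cs, 32, 10), (cs, 32, 19), (k1, 32, 10), (k1, 32, 19)}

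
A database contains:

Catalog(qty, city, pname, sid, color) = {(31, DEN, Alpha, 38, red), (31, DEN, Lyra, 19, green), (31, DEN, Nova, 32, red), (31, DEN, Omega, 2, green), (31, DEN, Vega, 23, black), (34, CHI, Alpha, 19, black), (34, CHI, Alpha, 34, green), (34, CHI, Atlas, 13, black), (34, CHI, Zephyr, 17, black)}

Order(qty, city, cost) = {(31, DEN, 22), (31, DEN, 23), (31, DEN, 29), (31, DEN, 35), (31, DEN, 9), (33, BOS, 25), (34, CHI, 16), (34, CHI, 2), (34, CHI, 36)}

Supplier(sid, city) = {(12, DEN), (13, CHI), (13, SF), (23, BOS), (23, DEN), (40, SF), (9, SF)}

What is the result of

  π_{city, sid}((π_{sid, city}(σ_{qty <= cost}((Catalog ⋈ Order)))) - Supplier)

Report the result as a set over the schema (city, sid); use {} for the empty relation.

Catalog ⋈ Order (natural join on qty, city): {(31, DEN, Alpha, 38, red, 22), (31, DEN, Alpha, 38, red, 23), (31, DEN, Alpha, 38, red, 29), (31, DEN, Alpha, 38, red, 35), (31, DEN, Alpha, 38, red, 9), (31, DEN, Lyra, 19, green, 22), (31, DEN, Lyra, 19, green, 23), (31, DEN, Lyra, 19, green, 29), (31, DEN, Lyra, 19, green, 35), (31, DEN, Lyra, 19, green, 9), (31, DEN, Nova, 32, red, 22), (31, DEN, Nova, 32, red, 23), (31, DEN, Nova, 32, red, 29), (31, DEN, Nova, 32, red, 35), (31, DEN, Nova, 32, red, 9), (31, DEN, Omega, 2, green, 22), (31, DEN, Omega, 2, green, 23), (31, DEN, Omega, 2, green, 29), (31, DEN, Omega, 2, green, 35), (31, DEN, Omega, 2, green, 9), (31, DEN, Vega, 23, black, 22), (31, DEN, Vega, 23, black, 23), (31, DEN, Vega, 23, black, 29), (31, DEN, Vega, 23, black, 35), (31, DEN, Vega, 23, black, 9), (34, CHI, Alpha, 19, black, 16), (34, CHI, Alpha, 19, black, 2), (34, CHI, Alpha, 19, black, 36), (34, CHI, Alpha, 34, green, 16), (34, CHI, Alpha, 34, green, 2), (34, CHI, Alpha, 34, green, 36), (34, CHI, Atlas, 13, black, 16), (34, CHI, Atlas, 13, black, 2), (34, CHI, Atlas, 13, black, 36), (34, CHI, Zephyr, 17, black, 16), (34, CHI, Zephyr, 17, black, 2), (34, CHI, Zephyr, 17, black, 36)}
σ[qty <= cost]: keep tuples satisfying qty <= cost → {(31, DEN, Alpha, 38, red, 35), (31, DEN, Lyra, 19, green, 35), (31, DEN, Nova, 32, red, 35), (31, DEN, Omega, 2, green, 35), (31, DEN, Vega, 23, black, 35), (34, CHI, Alpha, 19, black, 36), (34, CHI, Alpha, 34, green, 36), (34, CHI, Atlas, 13, black, 36), (34, CHI, Zephyr, 17, black, 36)}
π[sid, city]: project onto (sid, city) → {(13, CHI), (17, CHI), (19, CHI), (19, DEN), (2, DEN), (23, DEN), (32, DEN), (34, CHI), (38, DEN)}
Set difference of the two operands is {(17, CHI), (19, CHI), (19, DEN), (2, DEN), (32, DEN), (34, CHI), (38, DEN)}.
π[city, sid]: project onto (city, sid) → {(CHI, 17), (CHI, 19), (CHI, 34), (DEN, 19), (DEN, 2), (DEN, 32), (DEN, 38)}

{(CHI, 17), (CHI, 19), (CHI, 34), (DEN, 19), (DEN, 2), (DEN, 32), (DEN, 38)}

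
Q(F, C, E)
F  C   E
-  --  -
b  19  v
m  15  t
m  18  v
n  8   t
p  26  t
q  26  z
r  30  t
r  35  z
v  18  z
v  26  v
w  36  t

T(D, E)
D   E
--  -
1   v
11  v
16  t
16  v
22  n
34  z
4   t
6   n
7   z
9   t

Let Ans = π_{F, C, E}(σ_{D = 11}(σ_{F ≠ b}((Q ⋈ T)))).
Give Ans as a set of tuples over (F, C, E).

{(m, 18, v), (v, 26, v)}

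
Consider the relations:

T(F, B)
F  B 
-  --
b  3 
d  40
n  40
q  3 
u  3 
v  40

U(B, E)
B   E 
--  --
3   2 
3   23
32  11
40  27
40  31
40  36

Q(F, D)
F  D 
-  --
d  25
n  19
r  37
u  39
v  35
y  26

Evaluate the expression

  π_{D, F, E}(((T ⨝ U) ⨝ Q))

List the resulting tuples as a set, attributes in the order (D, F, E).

Natural join on B: {(b, 3, 2), (b, 3, 23), (d, 40, 27), (d, 40, 31), (d, 40, 36), (n, 40, 27), (n, 40, 31), (n, 40, 36), (q, 3, 2), (q, 3, 23), (u, 3, 2), (u, 3, 23), (v, 40, 27), (v, 40, 31), (v, 40, 36)}
Natural join on F: {(d, 40, 27, 25), (d, 40, 31, 25), (d, 40, 36, 25), (n, 40, 27, 19), (n, 40, 31, 19), (n, 40, 36, 19), (u, 3, 2, 39), (u, 3, 23, 39), (v, 40, 27, 35), (v, 40, 31, 35), (v, 40, 36, 35)}
π[D, F, E]: project onto (D, F, E) → {(19, n, 27), (19, n, 31), (19, n, 36), (25, d, 27), (25, d, 31), (25, d, 36), (35, v, 27), (35, v, 31), (35, v, 36), (39, u, 2), (39, u, 23)}

{(19, n, 27), (19, n, 31), (19, n, 36), (25, d, 27), (25, d, 31), (25, d, 36), (35, v, 27), (35, v, 31), (35, v, 36), (39, u, 2), (39, u, 23)}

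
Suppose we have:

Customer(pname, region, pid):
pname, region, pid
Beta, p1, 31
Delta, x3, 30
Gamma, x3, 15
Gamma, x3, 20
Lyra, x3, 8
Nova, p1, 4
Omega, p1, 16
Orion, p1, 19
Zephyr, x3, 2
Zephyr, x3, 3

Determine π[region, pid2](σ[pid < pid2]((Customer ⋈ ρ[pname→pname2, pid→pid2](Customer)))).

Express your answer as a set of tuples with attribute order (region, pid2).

{(p1, 16), (p1, 19), (p1, 31), (x3, 15), (x3, 20), (x3, 3), (x3, 30), (x3, 8)}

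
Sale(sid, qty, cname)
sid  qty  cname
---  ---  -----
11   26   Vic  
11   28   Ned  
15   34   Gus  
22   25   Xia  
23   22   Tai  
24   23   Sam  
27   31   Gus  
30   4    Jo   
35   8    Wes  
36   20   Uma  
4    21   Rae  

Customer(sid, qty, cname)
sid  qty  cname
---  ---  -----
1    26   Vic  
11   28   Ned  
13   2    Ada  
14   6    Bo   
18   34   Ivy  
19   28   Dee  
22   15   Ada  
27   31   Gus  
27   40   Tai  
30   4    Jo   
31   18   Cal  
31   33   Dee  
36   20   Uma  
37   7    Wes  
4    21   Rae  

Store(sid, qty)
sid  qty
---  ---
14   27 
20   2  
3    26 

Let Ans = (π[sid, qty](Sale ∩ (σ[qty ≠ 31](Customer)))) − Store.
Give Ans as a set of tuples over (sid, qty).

σ[qty ≠ 31]: keep tuples satisfying qty ≠ 31 → {(1, 26, Vic), (11, 28, Ned), (13, 2, Ada), (14, 6, Bo), (18, 34, Ivy), (19, 28, Dee), (22, 15, Ada), (27, 40, Tai), (30, 4, Jo), (31, 18, Cal), (31, 33, Dee), (36, 20, Uma), (37, 7, Wes), (4, 21, Rae)}
Intersection: {(11, 26, Vic), (11, 28, Ned), (15, 34, Gus), (22, 25, Xia), (23, 22, Tai), (24, 23, Sam), (27, 31, Gus), (30, 4, Jo), (35, 8, Wes), (36, 20, Uma), (4, 21, Rae)} with {(1, 26, Vic), (11, 28, Ned), (13, 2, Ada), (14, 6, Bo), (18, 34, Ivy), (19, 28, Dee), (22, 15, Ada), (27, 40, Tai), (30, 4, Jo), (31, 18, Cal), (31, 33, Dee), (36, 20, Uma), (37, 7, Wes), (4, 21, Rae)} → {(11, 28, Ned), (30, 4, Jo), (36, 20, Uma), (4, 21, Rae)}
π[sid, qty]: project onto (sid, qty) → {(11, 28), (30, 4), (36, 20), (4, 21)}
Difference: {(11, 28), (30, 4), (36, 20), (4, 21)} with {(14, 27), (20, 2), (3, 26)} → {(11, 28), (30, 4), (36, 20), (4, 21)}

{(11, 28), (30, 4), (36, 20), (4, 21)}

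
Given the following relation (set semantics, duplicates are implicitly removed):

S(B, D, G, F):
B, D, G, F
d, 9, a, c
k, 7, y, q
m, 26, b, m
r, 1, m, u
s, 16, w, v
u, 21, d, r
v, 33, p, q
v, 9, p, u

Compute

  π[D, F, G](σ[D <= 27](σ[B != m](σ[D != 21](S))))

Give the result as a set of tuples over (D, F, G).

{(1, u, m), (16, v, w), (7, q, y), (9, c, a), (9, u, p)}

Apply σ_{D != 21}; surviving tuples: {(d, 9, a, c), (k, 7, y, q), (m, 26, b, m), (r, 1, m, u), (s, 16, w, v), (v, 33, p, q), (v, 9, p, u)}
Apply σ_{B != m}; surviving tuples: {(d, 9, a, c), (k, 7, y, q), (r, 1, m, u), (s, 16, w, v), (v, 33, p, q), (v, 9, p, u)}
Apply σ_{D <= 27}; surviving tuples: {(d, 9, a, c), (k, 7, y, q), (r, 1, m, u), (s, 16, w, v), (v, 9, p, u)}
π[D, F, G]: project onto (D, F, G) → {(1, u, m), (16, v, w), (7, q, y), (9, c, a), (9, u, p)}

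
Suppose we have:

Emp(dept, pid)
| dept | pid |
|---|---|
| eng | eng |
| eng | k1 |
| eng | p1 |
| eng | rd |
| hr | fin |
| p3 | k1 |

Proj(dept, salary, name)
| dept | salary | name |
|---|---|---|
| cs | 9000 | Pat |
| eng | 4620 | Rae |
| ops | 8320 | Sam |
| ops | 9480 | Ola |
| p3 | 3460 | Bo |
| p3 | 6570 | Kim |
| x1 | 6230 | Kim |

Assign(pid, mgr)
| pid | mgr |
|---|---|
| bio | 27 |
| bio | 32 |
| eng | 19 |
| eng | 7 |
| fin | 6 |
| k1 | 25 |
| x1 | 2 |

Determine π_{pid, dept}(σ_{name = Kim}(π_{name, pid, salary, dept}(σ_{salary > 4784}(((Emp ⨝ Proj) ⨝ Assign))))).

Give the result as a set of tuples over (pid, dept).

{(k1, p3)}

Joining Emp and Proj on dept yields {(eng, eng, 4620, Rae), (eng, k1, 4620, Rae), (eng, p1, 4620, Rae), (eng, rd, 4620, Rae), (p3, k1, 3460, Bo), (p3, k1, 6570, Kim)}.
Joining (Emp ⨝ Proj) and Assign on pid yields {(eng, eng, 4620, Rae, 19), (eng, eng, 4620, Rae, 7), (eng, k1, 4620, Rae, 25), (p3, k1, 3460, Bo, 25), (p3, k1, 6570, Kim, 25)}.
Selection salary > 4784: {(p3, k1, 6570, Kim, 25)}
Projecting to name, pid, salary, dept: {(Kim, k1, 6570, p3)}
Selection name = Kim: {(Kim, k1, 6570, p3)}
Projecting to pid, dept: {(k1, p3)}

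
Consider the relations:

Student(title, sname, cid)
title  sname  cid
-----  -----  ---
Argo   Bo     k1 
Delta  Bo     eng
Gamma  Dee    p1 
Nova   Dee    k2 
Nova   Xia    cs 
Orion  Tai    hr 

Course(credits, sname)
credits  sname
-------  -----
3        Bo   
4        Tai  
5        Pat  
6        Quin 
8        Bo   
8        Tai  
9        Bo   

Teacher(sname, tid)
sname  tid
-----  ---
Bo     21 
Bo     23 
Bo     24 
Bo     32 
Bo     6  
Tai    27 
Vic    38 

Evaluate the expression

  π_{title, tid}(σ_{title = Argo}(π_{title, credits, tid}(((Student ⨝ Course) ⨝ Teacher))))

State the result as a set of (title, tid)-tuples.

{(Argo, 21), (Argo, 23), (Argo, 24), (Argo, 32), (Argo, 6)}

Natural join on sname: {(Argo, Bo, k1, 3), (Argo, Bo, k1, 8), (Argo, Bo, k1, 9), (Delta, Bo, eng, 3), (Delta, Bo, eng, 8), (Delta, Bo, eng, 9), (Orion, Tai, hr, 4), (Orion, Tai, hr, 8)}
Natural join on sname: {(Argo, Bo, k1, 3, 21), (Argo, Bo, k1, 3, 23), (Argo, Bo, k1, 3, 24), (Argo, Bo, k1, 3, 32), (Argo, Bo, k1, 3, 6), (Argo, Bo, k1, 8, 21), (Argo, Bo, k1, 8, 23), (Argo, Bo, k1, 8, 24), (Argo, Bo, k1, 8, 32), (Argo, Bo, k1, 8, 6), (Argo, Bo, k1, 9, 21), (Argo, Bo, k1, 9, 23), (Argo, Bo, k1, 9, 24), (Argo, Bo, k1, 9, 32), (Argo, Bo, k1, 9, 6), (Delta, Bo, eng, 3, 21), (Delta, Bo, eng, 3, 23), (Delta, Bo, eng, 3, 24), (Delta, Bo, eng, 3, 32), (Delta, Bo, eng, 3, 6), (Delta, Bo, eng, 8, 21), (Delta, Bo, eng, 8, 23), (Delta, Bo, eng, 8, 24), (Delta, Bo, eng, 8, 32), (Delta, Bo, eng, 8, 6), (Delta, Bo, eng, 9, 21), (Delta, Bo, eng, 9, 23), (Delta, Bo, eng, 9, 24), (Delta, Bo, eng, 9, 32), (Delta, Bo, eng, 9, 6), (Orion, Tai, hr, 4, 27), (Orion, Tai, hr, 8, 27)}
Keep only column(s) title, credits, tid: {(Argo, 3, 21), (Argo, 3, 23), (Argo, 3, 24), (Argo, 3, 32), (Argo, 3, 6), (Argo, 8, 21), (Argo, 8, 23), (Argo, 8, 24), (Argo, 8, 32), (Argo, 8, 6), (Argo, 9, 21), (Argo, 9, 23), (Argo, 9, 24), (Argo, 9, 32), (Argo, 9, 6), (Delta, 3, 21), (Delta, 3, 23), (Delta, 3, 24), (Delta, 3, 32), (Delta, 3, 6), (Delta, 8, 21), (Delta, 8, 23), (Delta, 8, 24), (Delta, 8, 32), (Delta, 8, 6), (Delta, 9, 21), (Delta, 9, 23), (Delta, 9, 24), (Delta, 9, 32), (Delta, 9, 6), (Orion, 4, 27), (Orion, 8, 27)}
σ[title = Argo]: keep tuples satisfying title = Argo → {(Argo, 3, 21), (Argo, 3, 23), (Argo, 3, 24), (Argo, 3, 32), (Argo, 3, 6), (Argo, 8, 21), (Argo, 8, 23), (Argo, 8, 24), (Argo, 8, 32), (Argo, 8, 6), (Argo, 9, 21), (Argo, 9, 23), (Argo, 9, 24), (Argo, 9, 32), (Argo, 9, 6)}
Keep only column(s) title, tid (10 duplicate(s) eliminated): {(Argo, 21), (Argo, 23), (Argo, 24), (Argo, 32), (Argo, 6)}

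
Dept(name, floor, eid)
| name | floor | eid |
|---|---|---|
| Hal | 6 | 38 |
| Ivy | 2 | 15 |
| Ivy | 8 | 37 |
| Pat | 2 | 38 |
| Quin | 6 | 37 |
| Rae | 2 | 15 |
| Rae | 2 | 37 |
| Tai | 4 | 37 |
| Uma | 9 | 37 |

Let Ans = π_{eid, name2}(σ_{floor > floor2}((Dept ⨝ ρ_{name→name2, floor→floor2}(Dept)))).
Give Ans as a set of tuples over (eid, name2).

ρ[name→name2, floor→floor2]: schema becomes (name2, floor2, eid); tuples unchanged.
Natural join on eid: {(Hal, 6, 38, Hal, 6), (Hal, 6, 38, Pat, 2), (Ivy, 2, 15, Ivy, 2), (Ivy, 2, 15, Rae, 2), (Ivy, 8, 37, Ivy, 8), (Ivy, 8, 37, Quin, 6), (Ivy, 8, 37, Rae, 2), (Ivy, 8, 37, Tai, 4), (Ivy, 8, 37, Uma, 9), (Pat, 2, 38, Hal, 6), (Pat, 2, 38, Pat, 2), (Quin, 6, 37, Ivy, 8), (Quin, 6, 37, Quin, 6), (Quin, 6, 37, Rae, 2), (Quin, 6, 37, Tai, 4), (Quin, 6, 37, Uma, 9), (Rae, 2, 15, Ivy, 2), (Rae, 2, 15, Rae, 2), (Rae, 2, 37, Ivy, 8), (Rae, 2, 37, Quin, 6), (Rae, 2, 37, Rae, 2), (Rae, 2, 37, Tai, 4), (Rae, 2, 37, Uma, 9), (Tai, 4, 37, Ivy, 8), (Tai, 4, 37, Quin, 6), (Tai, 4, 37, Rae, 2), (Tai, 4, 37, Tai, 4), (Tai, 4, 37, Uma, 9), (Uma, 9, 37, Ivy, 8), (Uma, 9, 37, Quin, 6), (Uma, 9, 37, Rae, 2), (Uma, 9, 37, Tai, 4), (Uma, 9, 37, Uma, 9)}
Filtering on floor > floor2 leaves {(Hal, 6, 38, Pat, 2), (Ivy, 8, 37, Quin, 6), (Ivy, 8, 37, Rae, 2), (Ivy, 8, 37, Tai, 4), (Quin, 6, 37, Rae, 2), (Quin, 6, 37, Tai, 4), (Tai, 4, 37, Rae, 2), (Uma, 9, 37, Ivy, 8), (Uma, 9, 37, Quin, 6), (Uma, 9, 37, Rae, 2), (Uma, 9, 37, Tai, 4)}.
π[eid, name2]: project onto (eid, name2) (6 duplicate(s) eliminated) → {(37, Ivy), (37, Quin), (37, Rae), (37, Tai), (38, Pat)}

{(37, Ivy), (37, Quin), (37, Rae), (37, Tai), (38, Pat)}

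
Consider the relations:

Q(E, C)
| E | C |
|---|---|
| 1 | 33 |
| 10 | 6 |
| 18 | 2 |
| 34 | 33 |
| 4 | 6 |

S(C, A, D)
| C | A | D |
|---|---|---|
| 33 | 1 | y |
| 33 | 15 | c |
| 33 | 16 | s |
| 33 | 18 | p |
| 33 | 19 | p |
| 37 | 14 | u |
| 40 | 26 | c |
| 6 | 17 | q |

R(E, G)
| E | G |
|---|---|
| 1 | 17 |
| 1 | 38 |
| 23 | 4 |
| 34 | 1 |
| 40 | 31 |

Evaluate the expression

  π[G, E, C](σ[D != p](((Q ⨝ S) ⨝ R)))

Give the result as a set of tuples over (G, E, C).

{(1, 34, 33), (17, 1, 33), (38, 1, 33)}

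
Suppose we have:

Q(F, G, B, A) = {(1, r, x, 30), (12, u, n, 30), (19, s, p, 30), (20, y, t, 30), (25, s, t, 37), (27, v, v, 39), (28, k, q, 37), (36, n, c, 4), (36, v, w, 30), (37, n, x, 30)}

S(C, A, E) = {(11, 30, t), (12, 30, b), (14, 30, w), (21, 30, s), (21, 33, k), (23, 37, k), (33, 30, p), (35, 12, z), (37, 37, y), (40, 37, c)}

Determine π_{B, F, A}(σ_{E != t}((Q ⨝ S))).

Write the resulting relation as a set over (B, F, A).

{(n, 12, 30), (p, 19, 30), (q, 28, 37), (t, 20, 30), (t, 25, 37), (w, 36, 30), (x, 1, 30), (x, 37, 30)}

Q ⋈ S (natural join on A): {(1, r, x, 30, 11, t), (1, r, x, 30, 12, b), (1, r, x, 30, 14, w), (1, r, x, 30, 21, s), (1, r, x, 30, 33, p), (12, u, n, 30, 11, t), (12, u, n, 30, 12, b), (12, u, n, 30, 14, w), (12, u, n, 30, 21, s), (12, u, n, 30, 33, p), (19, s, p, 30, 11, t), (19, s, p, 30, 12, b), (19, s, p, 30, 14, w), (19, s, p, 30, 21, s), (19, s, p, 30, 33, p), (20, y, t, 30, 11, t), (20, y, t, 30, 12, b), (20, y, t, 30, 14, w), (20, y, t, 30, 21, s), (20, y, t, 30, 33, p), (25, s, t, 37, 23, k), (25, s, t, 37, 37, y), (25, s, t, 37, 40, c), (28, k, q, 37, 23, k), (28, k, q, 37, 37, y), (28, k, q, 37, 40, c), (36, v, w, 30, 11, t), (36, v, w, 30, 12, b), (36, v, w, 30, 14, w), (36, v, w, 30, 21, s), (36, v, w, 30, 33, p), (37, n, x, 30, 11, t), (37, n, x, 30, 12, b), (37, n, x, 30, 14, w), (37, n, x, 30, 21, s), (37, n, x, 30, 33, p)}
Selection E != t: {(1, r, x, 30, 12, b), (1, r, x, 30, 14, w), (1, r, x, 30, 21, s), (1, r, x, 30, 33, p), (12, u, n, 30, 12, b), (12, u, n, 30, 14, w), (12, u, n, 30, 21, s), (12, u, n, 30, 33, p), (19, s, p, 30, 12, b), (19, s, p, 30, 14, w), (19, s, p, 30, 21, s), (19, s, p, 30, 33, p), (20, y, t, 30, 12, b), (20, y, t, 30, 14, w), (20, y, t, 30, 21, s), (20, y, t, 30, 33, p), (25, s, t, 37, 23, k), (25, s, t, 37, 37, y), (25, s, t, 37, 40, c), (28, k, q, 37, 23, k), (28, k, q, 37, 37, y), (28, k, q, 37, 40, c), (36, v, w, 30, 12, b), (36, v, w, 30, 14, w), (36, v, w, 30, 21, s), (36, v, w, 30, 33, p), (37, n, x, 30, 12, b), (37, n, x, 30, 14, w), (37, n, x, 30, 21, s), (37, n, x, 30, 33, p)}
π_{B, F, A} gives {(n, 12, 30), (p, 19, 30), (q, 28, 37), (t, 20, 30), (t, 25, 37), (w, 36, 30), (x, 1, 30), (x, 37, 30)} (22 duplicate(s) eliminated).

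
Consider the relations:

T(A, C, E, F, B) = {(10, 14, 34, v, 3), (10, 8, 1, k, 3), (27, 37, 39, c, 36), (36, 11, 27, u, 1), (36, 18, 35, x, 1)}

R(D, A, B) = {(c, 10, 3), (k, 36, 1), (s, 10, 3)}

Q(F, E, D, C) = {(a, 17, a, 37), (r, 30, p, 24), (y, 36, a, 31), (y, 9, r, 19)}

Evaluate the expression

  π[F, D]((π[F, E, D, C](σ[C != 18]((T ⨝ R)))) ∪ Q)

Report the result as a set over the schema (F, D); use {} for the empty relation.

{(a, a), (k, c), (k, s), (r, p), (u, k), (v, c), (v, s), (y, a), (y, r)}

Joining T and R on A, B yields {(10, 14, 34, v, 3, c), (10, 14, 34, v, 3, s), (10, 8, 1, k, 3, c), (10, 8, 1, k, 3, s), (36, 11, 27, u, 1, k), (36, 18, 35, x, 1, k)}.
Apply σ_{C != 18}; surviving tuples: {(10, 14, 34, v, 3, c), (10, 14, 34, v, 3, s), (10, 8, 1, k, 3, c), (10, 8, 1, k, 3, s), (36, 11, 27, u, 1, k)}
π[F, E, D, C]: project onto (F, E, D, C) → {(k, 1, c, 8), (k, 1, s, 8), (u, 27, k, 11), (v, 34, c, 14), (v, 34, s, 14)}
Union: {(k, 1, c, 8), (k, 1, s, 8), (u, 27, k, 11), (v, 34, c, 14), (v, 34, s, 14)} with {(a, 17, a, 37), (r, 30, p, 24), (y, 36, a, 31), (y, 9, r, 19)} → {(a, 17, a, 37), (k, 1, c, 8), (k, 1, s, 8), (r, 30, p, 24), (u, 27, k, 11), (v, 34, c, 14), (v, 34, s, 14), (y, 36, a, 31), (y, 9, r, 19)}
π[F, D]: project onto (F, D) → {(a, a), (k, c), (k, s), (r, p), (u, k), (v, c), (v, s), (y, a), (y, r)}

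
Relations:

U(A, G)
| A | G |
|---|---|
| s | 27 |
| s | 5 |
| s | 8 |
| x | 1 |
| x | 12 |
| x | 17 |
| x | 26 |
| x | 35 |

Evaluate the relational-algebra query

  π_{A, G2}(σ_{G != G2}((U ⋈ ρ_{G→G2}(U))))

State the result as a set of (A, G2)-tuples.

ρ[G→G2]: schema becomes (A, G2); tuples unchanged.
Joining U and ρ_{G→G2}(U) on A yields {(s, 27, 27), (s, 27, 5), (s, 27, 8), (s, 5, 27), (s, 5, 5), (s, 5, 8), (s, 8, 27), (s, 8, 5), (s, 8, 8), (x, 1, 1), (x, 1, 12), (x, 1, 17), (x, 1, 26), (x, 1, 35), (x, 12, 1), (x, 12, 12), (x, 12, 17), (x, 12, 26), (x, 12, 35), (x, 17, 1), (x, 17, 12), (x, 17, 17), (x, 17, 26), (x, 17, 35), (x, 26, 1), (x, 26, 12), (x, 26, 17), (x, 26, 26), (x, 26, 35), (x, 35, 1), (x, 35, 12), (x, 35, 17), (x, 35, 26), (x, 35, 35)}.
Filtering on G != G2 leaves {(s, 27, 5), (s, 27, 8), (s, 5, 27), (s, 5, 8), (s, 8, 27), (s, 8, 5), (x, 1, 12), (x, 1, 17), (x, 1, 26), (x, 1, 35), (x, 12, 1), (x, 12, 17), (x, 12, 26), (x, 12, 35), (x, 17, 1), (x, 17, 12), (x, 17, 26), (x, 17, 35), (x, 26, 1), (x, 26, 12), (x, 26, 17), (x, 26, 35), (x, 35, 1), (x, 35, 12), (x, 35, 17), (x, 35, 26)}.
Projecting to A, G2 (18 duplicate(s) eliminated): {(s, 27), (s, 5), (s, 8), (x, 1), (x, 12), (x, 17), (x, 26), (x, 35)}

{(s, 27), (s, 5), (s, 8), (x, 1), (x, 12), (x, 17), (x, 26), (x, 35)}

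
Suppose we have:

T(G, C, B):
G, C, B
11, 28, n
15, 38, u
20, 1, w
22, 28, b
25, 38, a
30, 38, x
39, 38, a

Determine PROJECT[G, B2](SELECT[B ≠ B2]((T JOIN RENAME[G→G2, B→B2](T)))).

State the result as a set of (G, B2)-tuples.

{(11, b), (15, a), (15, x), (22, n), (25, u), (25, x), (30, a), (30, u), (39, u), (39, x)}

ρ[G→G2, B→B2]: schema becomes (G2, C, B2); tuples unchanged.
Natural join on C: {(11, 28, n, 11, n), (11, 28, n, 22, b), (15, 38, u, 15, u), (15, 38, u, 25, a), (15, 38, u, 30, x), (15, 38, u, 39, a), (20, 1, w, 20, w), (22, 28, b, 11, n), (22, 28, b, 22, b), (25, 38, a, 15, u), (25, 38, a, 25, a), (25, 38, a, 30, x), (25, 38, a, 39, a), (30, 38, x, 15, u), (30, 38, x, 25, a), (30, 38, x, 30, x), (30, 38, x, 39, a), (39, 38, a, 15, u), (39, 38, a, 25, a), (39, 38, a, 30, x), (39, 38, a, 39, a)}
Filtering on B ≠ B2 leaves {(11, 28, n, 22, b), (15, 38, u, 25, a), (15, 38, u, 30, x), (15, 38, u, 39, a), (22, 28, b, 11, n), (25, 38, a, 15, u), (25, 38, a, 30, x), (30, 38, x, 15, u), (30, 38, x, 25, a), (30, 38, x, 39, a), (39, 38, a, 15, u), (39, 38, a, 30, x)}.
π_{G, B2} gives {(11, b), (15, a), (15, x), (22, n), (25, u), (25, x), (30, a), (30, u), (39, u), (39, x)} (2 duplicate(s) eliminated).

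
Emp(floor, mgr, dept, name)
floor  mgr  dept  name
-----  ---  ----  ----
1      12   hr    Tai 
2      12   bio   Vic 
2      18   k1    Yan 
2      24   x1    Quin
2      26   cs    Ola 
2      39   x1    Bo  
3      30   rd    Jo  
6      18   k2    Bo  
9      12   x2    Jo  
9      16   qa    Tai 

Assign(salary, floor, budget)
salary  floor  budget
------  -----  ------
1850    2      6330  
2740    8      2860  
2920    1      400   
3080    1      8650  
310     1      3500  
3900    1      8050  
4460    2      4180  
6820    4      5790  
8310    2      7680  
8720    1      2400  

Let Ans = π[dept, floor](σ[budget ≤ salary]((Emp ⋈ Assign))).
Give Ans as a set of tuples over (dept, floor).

Natural join on floor: {(1, 12, hr, Tai, 2920, 400), (1, 12, hr, Tai, 3080, 8650), (1, 12, hr, Tai, 310, 3500), (1, 12, hr, Tai, 3900, 8050), (1, 12, hr, Tai, 8720, 2400), (2, 12, bio, Vic, 1850, 6330), (2, 12, bio, Vic, 4460, 4180), (2, 12, bio, Vic, 8310, 7680), (2, 18, k1, Yan, 1850, 6330), (2, 18, k1, Yan, 4460, 4180), (2, 18, k1, Yan, 8310, 7680), (2, 24, x1, Quin, 1850, 6330), (2, 24, x1, Quin, 4460, 4180), (2, 24, x1, Quin, 8310, 7680), (2, 26, cs, Ola, 1850, 6330), (2, 26, cs, Ola, 4460, 4180), (2, 26, cs, Ola, 8310, 7680), (2, 39, x1, Bo, 1850, 6330), (2, 39, x1, Bo, 4460, 4180), (2, 39, x1, Bo, 8310, 7680)}
Selection budget ≤ salary: {(1, 12, hr, Tai, 2920, 400), (1, 12, hr, Tai, 8720, 2400), (2, 12, bio, Vic, 4460, 4180), (2, 12, bio, Vic, 8310, 7680), (2, 18, k1, Yan, 4460, 4180), (2, 18, k1, Yan, 8310, 7680), (2, 24, x1, Quin, 4460, 4180), (2, 24, x1, Quin, 8310, 7680), (2, 26, cs, Ola, 4460, 4180), (2, 26, cs, Ola, 8310, 7680), (2, 39, x1, Bo, 4460, 4180), (2, 39, x1, Bo, 8310, 7680)}
Projecting to dept, floor (7 duplicate(s) eliminated): {(bio, 2), (cs, 2), (hr, 1), (k1, 2), (x1, 2)}

{(bio, 2), (cs, 2), (hr, 1), (k1, 2), (x1, 2)}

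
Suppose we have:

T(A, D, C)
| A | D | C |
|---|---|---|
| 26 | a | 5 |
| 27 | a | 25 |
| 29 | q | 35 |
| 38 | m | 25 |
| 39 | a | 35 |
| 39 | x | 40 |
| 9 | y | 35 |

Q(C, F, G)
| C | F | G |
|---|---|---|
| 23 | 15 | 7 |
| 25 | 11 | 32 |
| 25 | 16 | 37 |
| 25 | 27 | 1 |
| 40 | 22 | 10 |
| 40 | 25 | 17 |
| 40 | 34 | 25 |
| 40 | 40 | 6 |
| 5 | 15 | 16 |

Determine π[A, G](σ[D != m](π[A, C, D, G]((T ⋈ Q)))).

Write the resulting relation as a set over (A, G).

{(26, 16), (27, 1), (27, 32), (27, 37), (39, 10), (39, 17), (39, 25), (39, 6)}

Natural join on C: {(26, a, 5, 15, 16), (27, a, 25, 11, 32), (27, a, 25, 16, 37), (27, a, 25, 27, 1), (38, m, 25, 11, 32), (38, m, 25, 16, 37), (38, m, 25, 27, 1), (39, x, 40, 22, 10), (39, x, 40, 25, 17), (39, x, 40, 34, 25), (39, x, 40, 40, 6)}
π_{A, C, D, G} gives {(26, 5, a, 16), (27, 25, a, 1), (27, 25, a, 32), (27, 25, a, 37), (38, 25, m, 1), (38, 25, m, 32), (38, 25, m, 37), (39, 40, x, 10), (39, 40, x, 17), (39, 40, x, 25), (39, 40, x, 6)}.
Selection D != m: {(26, 5, a, 16), (27, 25, a, 1), (27, 25, a, 32), (27, 25, a, 37), (39, 40, x, 10), (39, 40, x, 17), (39, 40, x, 25), (39, 40, x, 6)}
π_{A, G} gives {(26, 16), (27, 1), (27, 32), (27, 37), (39, 10), (39, 17), (39, 25), (39, 6)}.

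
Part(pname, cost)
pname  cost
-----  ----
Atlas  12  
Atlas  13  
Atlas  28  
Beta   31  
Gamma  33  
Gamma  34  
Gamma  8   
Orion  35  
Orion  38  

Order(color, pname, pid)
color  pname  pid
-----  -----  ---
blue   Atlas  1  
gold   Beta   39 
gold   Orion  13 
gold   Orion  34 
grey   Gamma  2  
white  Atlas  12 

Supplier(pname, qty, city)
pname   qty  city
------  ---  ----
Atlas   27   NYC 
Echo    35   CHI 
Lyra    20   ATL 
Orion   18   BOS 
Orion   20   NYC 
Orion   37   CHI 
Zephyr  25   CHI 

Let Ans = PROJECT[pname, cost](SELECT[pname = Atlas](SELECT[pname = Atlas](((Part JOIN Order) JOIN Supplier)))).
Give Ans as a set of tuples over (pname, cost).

Natural join on pname: {(Atlas, 12, blue, 1), (Atlas, 12, white, 12), (Atlas, 13, blue, 1), (Atlas, 13, white, 12), (Atlas, 28, blue, 1), (Atlas, 28, white, 12), (Beta, 31, gold, 39), (Gamma, 33, grey, 2), (Gamma, 34, grey, 2), (Gamma, 8, grey, 2), (Orion, 35, gold, 13), (Orion, 35, gold, 34), (Orion, 38, gold, 13), (Orion, 38, gold, 34)}
Natural join on pname: {(Atlas, 12, blue, 1, 27, NYC), (Atlas, 12, white, 12, 27, NYC), (Atlas, 13, blue, 1, 27, NYC), (Atlas, 13, white, 12, 27, NYC), (Atlas, 28, blue, 1, 27, NYC), (Atlas, 28, white, 12, 27, NYC), (Orion, 35, gold, 13, 18, BOS), (Orion, 35, gold, 13, 20, NYC), (Orion, 35, gold, 13, 37, CHI), (Orion, 35, gold, 34, 18, BOS), (Orion, 35, gold, 34, 20, NYC), (Orion, 35, gold, 34, 37, CHI), (Orion, 38, gold, 13, 18, BOS), (Orion, 38, gold, 13, 20, NYC), (Orion, 38, gold, 13, 37, CHI), (Orion, 38, gold, 34, 18, BOS), (Orion, 38, gold, 34, 20, NYC), (Orion, 38, gold, 34, 37, CHI)}
Apply σ_{pname = Atlas}; surviving tuples: {(Atlas, 12, blue, 1, 27, NYC), (Atlas, 12, white, 12, 27, NYC), (Atlas, 13, blue, 1, 27, NYC), (Atlas, 13, white, 12, 27, NYC), (Atlas, 28, blue, 1, 27, NYC), (Atlas, 28, white, 12, 27, NYC)}
Apply σ_{pname = Atlas}; surviving tuples: {(Atlas, 12, blue, 1, 27, NYC), (Atlas, 12, white, 12, 27, NYC), (Atlas, 13, blue, 1, 27, NYC), (Atlas, 13, white, 12, 27, NYC), (Atlas, 28, blue, 1, 27, NYC), (Atlas, 28, white, 12, 27, NYC)}
Keep only column(s) pname, cost (3 duplicate(s) eliminated): {(Atlas, 12), (Atlas, 13), (Atlas, 28)}

{(Atlas, 12), (Atlas, 13), (Atlas, 28)}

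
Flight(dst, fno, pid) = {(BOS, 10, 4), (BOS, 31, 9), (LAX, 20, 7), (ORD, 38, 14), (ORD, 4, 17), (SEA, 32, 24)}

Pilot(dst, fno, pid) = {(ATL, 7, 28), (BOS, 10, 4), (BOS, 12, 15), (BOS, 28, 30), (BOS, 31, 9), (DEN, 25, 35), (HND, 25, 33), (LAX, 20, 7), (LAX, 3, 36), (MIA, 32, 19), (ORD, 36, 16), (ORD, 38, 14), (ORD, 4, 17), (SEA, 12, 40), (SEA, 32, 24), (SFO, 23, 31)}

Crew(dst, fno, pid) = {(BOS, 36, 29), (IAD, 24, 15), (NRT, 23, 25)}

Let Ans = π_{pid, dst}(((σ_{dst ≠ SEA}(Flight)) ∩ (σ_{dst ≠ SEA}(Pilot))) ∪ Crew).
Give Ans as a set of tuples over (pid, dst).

{(14, ORD), (15, IAD), (17, ORD), (25, NRT), (29, BOS), (4, BOS), (7, LAX), (9, BOS)}

Apply σ_{dst ≠ SEA}; surviving tuples: {(BOS, 10, 4), (BOS, 31, 9), (LAX, 20, 7), (ORD, 38, 14), (ORD, 4, 17)}
Apply σ_{dst ≠ SEA}; surviving tuples: {(ATL, 7, 28), (BOS, 10, 4), (BOS, 12, 15), (BOS, 28, 30), (BOS, 31, 9), (DEN, 25, 35), (HND, 25, 33), (LAX, 20, 7), (LAX, 3, 36), (MIA, 32, 19), (ORD, 36, 16), (ORD, 38, 14), (ORD, 4, 17), (SFO, 23, 31)}
Set intersection of the two operands is {(BOS, 10, 4), (BOS, 31, 9), (LAX, 20, 7), (ORD, 38, 14), (ORD, 4, 17)}.
Set union of the two operands is {(BOS, 10, 4), (BOS, 31, 9), (BOS, 36, 29), (IAD, 24, 15), (LAX, 20, 7), (NRT, 23, 25), (ORD, 38, 14), (ORD, 4, 17)}.
π[pid, dst]: project onto (pid, dst) → {(14, ORD), (15, IAD), (17, ORD), (25, NRT), (29, BOS), (4, BOS), (7, LAX), (9, BOS)}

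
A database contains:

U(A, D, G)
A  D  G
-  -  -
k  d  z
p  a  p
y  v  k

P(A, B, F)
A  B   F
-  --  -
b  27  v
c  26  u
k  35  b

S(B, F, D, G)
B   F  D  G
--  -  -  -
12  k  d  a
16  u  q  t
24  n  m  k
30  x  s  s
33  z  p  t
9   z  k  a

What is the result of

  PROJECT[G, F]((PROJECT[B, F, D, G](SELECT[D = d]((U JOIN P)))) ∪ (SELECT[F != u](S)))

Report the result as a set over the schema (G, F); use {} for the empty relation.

Natural join on A: {(k, d, z, 35, b)}
Filtering on D = d leaves {(k, d, z, 35, b)}.
π[B, F, D, G]: project onto (B, F, D, G) → {(35, b, d, z)}
Filtering on F != u leaves {(12, k, d, a), (24, n, m, k), (30, x, s, s), (33, z, p, t), (9, z, k, a)}.
Set union of the two operands is {(12, k, d, a), (24, n, m, k), (30, x, s, s), (33, z, p, t), (35, b, d, z), (9, z, k, a)}.
π[G, F]: project onto (G, F) → {(a, k), (a, z), (k, n), (s, x), (t, z), (z, b)}

{(a, k), (a, z), (k, n), (s, x), (t, z), (z, b)}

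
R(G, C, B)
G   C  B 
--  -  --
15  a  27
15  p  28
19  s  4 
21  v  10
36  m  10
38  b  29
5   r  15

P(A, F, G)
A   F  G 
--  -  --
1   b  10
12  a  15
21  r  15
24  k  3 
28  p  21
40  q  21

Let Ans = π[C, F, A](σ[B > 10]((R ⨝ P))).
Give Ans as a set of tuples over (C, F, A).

{(a, a, 12), (a, r, 21), (p, a, 12), (p, r, 21)}

R ⋈ P (natural join on G): {(15, a, 27, 12, a), (15, a, 27, 21, r), (15, p, 28, 12, a), (15, p, 28, 21, r), (21, v, 10, 28, p), (21, v, 10, 40, q)}
Selection B > 10: {(15, a, 27, 12, a), (15, a, 27, 21, r), (15, p, 28, 12, a), (15, p, 28, 21, r)}
Projecting to C, F, A: {(a, a, 12), (a, r, 21), (p, a, 12), (p, r, 21)}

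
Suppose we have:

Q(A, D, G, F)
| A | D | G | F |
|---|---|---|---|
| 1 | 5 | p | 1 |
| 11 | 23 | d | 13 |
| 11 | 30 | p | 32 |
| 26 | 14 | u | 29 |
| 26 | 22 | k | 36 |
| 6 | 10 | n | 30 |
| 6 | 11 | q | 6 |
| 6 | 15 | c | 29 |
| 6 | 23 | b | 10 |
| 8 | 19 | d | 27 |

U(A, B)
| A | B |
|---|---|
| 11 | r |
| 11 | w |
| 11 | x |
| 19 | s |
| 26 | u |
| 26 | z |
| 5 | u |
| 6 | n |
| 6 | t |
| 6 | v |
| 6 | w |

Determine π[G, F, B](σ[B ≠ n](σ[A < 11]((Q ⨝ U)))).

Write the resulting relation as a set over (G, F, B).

{(b, 10, t), (b, 10, v), (b, 10, w), (c, 29, t), (c, 29, v), (c, 29, w), (n, 30, t), (n, 30, v), (n, 30, w), (q, 6, t), (q, 6, v), (q, 6, w)}

Natural join on A: {(11, 23, d, 13, r), (11, 23, d, 13, w), (11, 23, d, 13, x), (11, 30, p, 32, r), (11, 30, p, 32, w), (11, 30, p, 32, x), (26, 14, u, 29, u), (26, 14, u, 29, z), (26, 22, k, 36, u), (26, 22, k, 36, z), (6, 10, n, 30, n), (6, 10, n, 30, t), (6, 10, n, 30, v), (6, 10, n, 30, w), (6, 11, q, 6, n), (6, 11, q, 6, t), (6, 11, q, 6, v), (6, 11, q, 6, w), (6, 15, c, 29, n), (6, 15, c, 29, t), (6, 15, c, 29, v), (6, 15, c, 29, w), (6, 23, b, 10, n), (6, 23, b, 10, t), (6, 23, b, 10, v), (6, 23, b, 10, w)}
σ[A < 11]: keep tuples satisfying A < 11 → {(6, 10, n, 30, n), (6, 10, n, 30, t), (6, 10, n, 30, v), (6, 10, n, 30, w), (6, 11, q, 6, n), (6, 11, q, 6, t), (6, 11, q, 6, v), (6, 11, q, 6, w), (6, 15, c, 29, n), (6, 15, c, 29, t), (6, 15, c, 29, v), (6, 15, c, 29, w), (6, 23, b, 10, n), (6, 23, b, 10, t), (6, 23, b, 10, v), (6, 23, b, 10, w)}
σ[B ≠ n]: keep tuples satisfying B ≠ n → {(6, 10, n, 30, t), (6, 10, n, 30, v), (6, 10, n, 30, w), (6, 11, q, 6, t), (6, 11, q, 6, v), (6, 11, q, 6, w), (6, 15, c, 29, t), (6, 15, c, 29, v), (6, 15, c, 29, w), (6, 23, b, 10, t), (6, 23, b, 10, v), (6, 23, b, 10, w)}
Keep only column(s) G, F, B: {(b, 10, t), (b, 10, v), (b, 10, w), (c, 29, t), (c, 29, v), (c, 29, w), (n, 30, t), (n, 30, v), (n, 30, w), (q, 6, t), (q, 6, v), (q, 6, w)}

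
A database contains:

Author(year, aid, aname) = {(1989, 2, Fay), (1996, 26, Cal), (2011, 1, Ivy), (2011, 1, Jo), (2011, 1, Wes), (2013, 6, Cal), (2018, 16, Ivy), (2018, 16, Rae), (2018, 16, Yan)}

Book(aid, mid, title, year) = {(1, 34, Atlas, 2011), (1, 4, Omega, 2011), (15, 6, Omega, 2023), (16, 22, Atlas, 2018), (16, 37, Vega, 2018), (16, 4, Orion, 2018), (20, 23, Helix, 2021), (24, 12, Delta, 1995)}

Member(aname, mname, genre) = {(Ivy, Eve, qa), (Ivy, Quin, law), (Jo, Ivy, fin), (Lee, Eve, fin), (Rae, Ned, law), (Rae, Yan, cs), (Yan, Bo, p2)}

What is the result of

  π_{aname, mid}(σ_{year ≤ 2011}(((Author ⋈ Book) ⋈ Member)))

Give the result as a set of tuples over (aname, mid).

{(Ivy, 34), (Ivy, 4), (Jo, 34), (Jo, 4)}

Natural join on year, aid: {(2011, 1, Ivy, 34, Atlas), (2011, 1, Ivy, 4, Omega), (2011, 1, Jo, 34, Atlas), (2011, 1, Jo, 4, Omega), (2011, 1, Wes, 34, Atlas), (2011, 1, Wes, 4, Omega), (2018, 16, Ivy, 22, Atlas), (2018, 16, Ivy, 37, Vega), (2018, 16, Ivy, 4, Orion), (2018, 16, Rae, 22, Atlas), (2018, 16, Rae, 37, Vega), (2018, 16, Rae, 4, Orion), (2018, 16, Yan, 22, Atlas), (2018, 16, Yan, 37, Vega), (2018, 16, Yan, 4, Orion)}
Natural join on aname: {(2011, 1, Ivy, 34, Atlas, Eve, qa), (2011, 1, Ivy, 34, Atlas, Quin, law), (2011, 1, Ivy, 4, Omega, Eve, qa), (2011, 1, Ivy, 4, Omega, Quin, law), (2011, 1, Jo, 34, Atlas, Ivy, fin), (2011, 1, Jo, 4, Omega, Ivy, fin), (2018, 16, Ivy, 22, Atlas, Eve, qa), (2018, 16, Ivy, 22, Atlas, Quin, law), (2018, 16, Ivy, 37, Vega, Eve, qa), (2018, 16, Ivy, 37, Vega, Quin, law), (2018, 16, Ivy, 4, Orion, Eve, qa), (2018, 16, Ivy, 4, Orion, Quin, law), (2018, 16, Rae, 22, Atlas, Ned, law), (2018, 16, Rae, 22, Atlas, Yan, cs), (2018, 16, Rae, 37, Vega, Ned, law), (2018, 16, Rae, 37, Vega, Yan, cs), (2018, 16, Rae, 4, Orion, Ned, law), (2018, 16, Rae, 4, Orion, Yan, cs), (2018, 16, Yan, 22, Atlas, Bo, p2), (2018, 16, Yan, 37, Vega, Bo, p2), (2018, 16, Yan, 4, Orion, Bo, p2)}
Apply σ_{year ≤ 2011}; surviving tuples: {(2011, 1, Ivy, 34, Atlas, Eve, qa), (2011, 1, Ivy, 34, Atlas, Quin, law), (2011, 1, Ivy, 4, Omega, Eve, qa), (2011, 1, Ivy, 4, Omega, Quin, law), (2011, 1, Jo, 34, Atlas, Ivy, fin), (2011, 1, Jo, 4, Omega, Ivy, fin)}
Keep only column(s) aname, mid (2 duplicate(s) eliminated): {(Ivy, 34), (Ivy, 4), (Jo, 34), (Jo, 4)}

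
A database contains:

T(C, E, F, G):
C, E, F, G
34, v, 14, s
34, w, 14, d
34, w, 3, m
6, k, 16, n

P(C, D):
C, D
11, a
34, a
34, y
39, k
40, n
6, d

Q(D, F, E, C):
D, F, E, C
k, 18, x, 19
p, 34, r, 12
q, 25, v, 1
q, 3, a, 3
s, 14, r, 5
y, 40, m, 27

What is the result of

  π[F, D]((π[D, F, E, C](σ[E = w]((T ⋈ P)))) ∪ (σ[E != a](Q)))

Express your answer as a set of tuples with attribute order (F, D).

T ⋈ P (natural join on C): {(34, v, 14, s, a), (34, v, 14, s, y), (34, w, 14, d, a), (34, w, 14, d, y), (34, w, 3, m, a), (34, w, 3, m, y), (6, k, 16, n, d)}
σ[E = w]: keep tuples satisfying E = w → {(34, w, 14, d, a), (34, w, 14, d, y), (34, w, 3, m, a), (34, w, 3, m, y)}
Projecting to D, F, E, C: {(a, 14, w, 34), (a, 3, w, 34), (y, 14, w, 34), (y, 3, w, 34)}
σ[E != a]: keep tuples satisfying E != a → {(k, 18, x, 19), (p, 34, r, 12), (q, 25, v, 1), (s, 14, r, 5), (y, 40, m, 27)}
Union: {(a, 14, w, 34), (a, 3, w, 34), (y, 14, w, 34), (y, 3, w, 34)} with {(k, 18, x, 19), (p, 34, r, 12), (q, 25, v, 1), (s, 14, r, 5), (y, 40, m, 27)} → {(a, 14, w, 34), (a, 3, w, 34), (k, 18, x, 19), (p, 34, r, 12), (q, 25, v, 1), (s, 14, r, 5), (y, 14, w, 34), (y, 3, w, 34), (y, 40, m, 27)}
Projecting to F, D: {(14, a), (14, s), (14, y), (18, k), (25, q), (3, a), (3, y), (34, p), (40, y)}

{(14, a), (14, s), (14, y), (18, k), (25, q), (3, a), (3, y), (34, p), (40, y)}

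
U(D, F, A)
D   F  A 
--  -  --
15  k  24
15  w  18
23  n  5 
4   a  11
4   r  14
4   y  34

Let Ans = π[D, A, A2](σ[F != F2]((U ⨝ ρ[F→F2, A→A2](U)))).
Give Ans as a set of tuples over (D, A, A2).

{(15, 18, 24), (15, 24, 18), (4, 11, 14), (4, 11, 34), (4, 14, 11), (4, 14, 34), (4, 34, 11), (4, 34, 14)}

ρ[F→F2, A→A2]: schema becomes (D, F2, A2); tuples unchanged.
Joining U and ρ[F→F2, A→A2](U) on D yields {(15, k, 24, k, 24), (15, k, 24, w, 18), (15, w, 18, k, 24), (15, w, 18, w, 18), (23, n, 5, n, 5), (4, a, 11, a, 11), (4, a, 11, r, 14), (4, a, 11, y, 34), (4, r, 14, a, 11), (4, r, 14, r, 14), (4, r, 14, y, 34), (4, y, 34, a, 11), (4, y, 34, r, 14), (4, y, 34, y, 34)}.
σ[F != F2]: keep tuples satisfying F != F2 → {(15, k, 24, w, 18), (15, w, 18, k, 24), (4, a, 11, r, 14), (4, a, 11, y, 34), (4, r, 14, a, 11), (4, r, 14, y, 34), (4, y, 34, a, 11), (4, y, 34, r, 14)}
π_{D, A, A2} gives {(15, 18, 24), (15, 24, 18), (4, 11, 14), (4, 11, 34), (4, 14, 11), (4, 14, 34), (4, 34, 11), (4, 34, 14)}.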